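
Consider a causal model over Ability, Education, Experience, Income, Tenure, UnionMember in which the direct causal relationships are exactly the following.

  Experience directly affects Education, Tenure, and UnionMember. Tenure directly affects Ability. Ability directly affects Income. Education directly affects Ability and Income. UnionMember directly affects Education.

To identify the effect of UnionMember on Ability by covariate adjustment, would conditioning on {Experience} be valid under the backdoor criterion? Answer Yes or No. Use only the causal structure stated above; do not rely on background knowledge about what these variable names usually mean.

Backdoor paths from UnionMember to Ability (paths whose first edge points into UnionMember):
  P1: UnionMember <- Experience -> Tenure -> Ability
  P2: UnionMember <- Experience -> Education -> Ability
  P3: UnionMember <- Experience -> Education -> Income <- Ability
Condition 1 (no descendant of UnionMember in the set): holds — descendants of UnionMember are {Ability, Education, Income}; none are in {Experience}.
Condition 2 (every backdoor path blocked by {Experience}):
  P1: blocked at fork node Experience ∈ conditioning set.
  P2: blocked at fork node Experience ∈ conditioning set.
  P3: blocked at fork node Experience ∈ conditioning set.
{Experience} satisfies the backdoor criterion.

Yes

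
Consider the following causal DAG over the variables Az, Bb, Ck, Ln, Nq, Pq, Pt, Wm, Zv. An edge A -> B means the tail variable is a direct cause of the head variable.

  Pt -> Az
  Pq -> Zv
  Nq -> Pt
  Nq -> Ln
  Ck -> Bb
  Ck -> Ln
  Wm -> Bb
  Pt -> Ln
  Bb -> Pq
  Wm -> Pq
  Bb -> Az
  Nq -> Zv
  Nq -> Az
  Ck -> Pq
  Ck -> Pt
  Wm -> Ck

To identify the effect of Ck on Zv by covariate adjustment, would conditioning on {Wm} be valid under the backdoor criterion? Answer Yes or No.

Yes

Backdoor paths from Ck to Zv (paths whose first edge points into Ck):
  P1: Ck <- Wm -> Bb -> Pq -> Zv
  P2: Ck <- Wm -> Bb -> Az <- Nq -> Zv
  P3: Ck <- Wm -> Bb -> Az <- Pt <- Nq -> Zv
  P4: Ck <- Wm -> Bb -> Az <- Pt -> Ln <- Nq -> Zv
  P5: Ck <- Wm -> Pq <- Bb -> Az <- Nq -> Zv
  P6: Ck <- Wm -> Pq <- Bb -> Az <- Pt <- Nq -> Zv
  P7: Ck <- Wm -> Pq <- Bb -> Az <- Pt -> Ln <- Nq -> Zv
  P8: Ck <- Wm -> Pq -> Zv
Condition 1 (no descendant of Ck in the set): holds — descendants of Ck are {Az, Bb, Ln, Pq, Pt, Zv}; none are in {Wm}.
Condition 2 (every backdoor path blocked by {Wm}):
  P1: blocked at fork node Wm ∈ conditioning set.
  P2: blocked at fork node Wm ∈ conditioning set.
  P3: blocked at fork node Wm ∈ conditioning set.
  P4: blocked at fork node Wm ∈ conditioning set.
  P5: blocked at fork node Wm ∈ conditioning set.
  P6: blocked at fork node Wm ∈ conditioning set.
  P7: blocked at fork node Wm ∈ conditioning set.
  P8: blocked at fork node Wm ∈ conditioning set.
{Wm} satisfies the backdoor criterion.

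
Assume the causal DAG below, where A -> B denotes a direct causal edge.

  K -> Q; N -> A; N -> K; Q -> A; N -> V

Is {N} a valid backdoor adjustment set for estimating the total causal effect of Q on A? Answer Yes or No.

Yes

Backdoor paths from Q to A (paths whose first edge points into Q):
  P1: Q <- K <- N -> A
Condition 1 (no descendant of Q in the set): holds — descendants of Q are {A}; none are in {N}.
Condition 2 (every backdoor path blocked by {N}):
  P1: blocked at fork node N ∈ conditioning set.
{N} satisfies the backdoor criterion.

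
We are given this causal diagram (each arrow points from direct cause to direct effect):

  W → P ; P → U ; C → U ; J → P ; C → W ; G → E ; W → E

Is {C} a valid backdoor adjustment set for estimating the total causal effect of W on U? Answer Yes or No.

Yes

Backdoor paths from W to U (paths whose first edge points into W):
  P1: W <- C -> U
Condition 1 (no descendant of W in the set): holds — descendants of W are {E, P, U}; none are in {C}.
Condition 2 (every backdoor path blocked by {C}):
  P1: blocked at fork node C ∈ conditioning set.
{C} satisfies the backdoor criterion.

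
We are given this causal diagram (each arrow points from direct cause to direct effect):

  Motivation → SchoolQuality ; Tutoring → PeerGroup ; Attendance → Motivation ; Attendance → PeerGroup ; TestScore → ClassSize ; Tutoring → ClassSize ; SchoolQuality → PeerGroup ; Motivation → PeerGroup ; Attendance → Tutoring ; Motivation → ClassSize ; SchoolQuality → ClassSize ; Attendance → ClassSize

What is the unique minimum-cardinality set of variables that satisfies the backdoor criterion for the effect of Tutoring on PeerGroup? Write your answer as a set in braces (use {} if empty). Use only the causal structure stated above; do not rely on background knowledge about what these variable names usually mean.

Variables eligible for adjustment (non-descendants of Tutoring, excluding Tutoring and PeerGroup): {Attendance, Motivation, SchoolQuality, TestScore}.
Backdoor paths from Tutoring to PeerGroup:
  P1: Tutoring <- Attendance -> Motivation -> SchoolQuality -> PeerGroup
  P2: Tutoring <- Attendance -> Motivation -> ClassSize <- SchoolQuality -> PeerGroup
  P3: Tutoring <- Attendance -> Motivation -> PeerGroup
  P4: Tutoring <- Attendance -> ClassSize <- Motivation -> SchoolQuality -> PeerGroup
  P5: Tutoring <- Attendance -> ClassSize <- Motivation -> PeerGroup
  P6: Tutoring <- Attendance -> ClassSize <- SchoolQuality <- Motivation -> PeerGroup
  P7: Tutoring <- Attendance -> ClassSize <- SchoolQuality -> PeerGroup
  P8: Tutoring <- Attendance -> PeerGroup
The empty set is not sufficient: P1 (Tutoring <- Attendance -> Motivation -> SchoolQuality -> PeerGroup) has no collider blocking it and no conditioned non-collider, so it is open.
Try {Attendance}:
  P1: blocked at fork node Attendance ∈ conditioning set.
  P2: blocked at fork node Attendance ∈ conditioning set.
  P3: blocked at fork node Attendance ∈ conditioning set.
  P4: blocked at fork node Attendance ∈ conditioning set.
  P5: blocked at fork node Attendance ∈ conditioning set.
  P6: blocked at fork node Attendance ∈ conditioning set.
  P7: blocked at fork node Attendance ∈ conditioning set.
  P8: blocked at fork node Attendance ∈ conditioning set.
{Attendance} contains no descendant of Tutoring and blocks every backdoor path.
No other singleton works — e.g. {Motivation} leaves P8 open — so {Attendance} is the unique smallest valid adjustment set.

{Attendance}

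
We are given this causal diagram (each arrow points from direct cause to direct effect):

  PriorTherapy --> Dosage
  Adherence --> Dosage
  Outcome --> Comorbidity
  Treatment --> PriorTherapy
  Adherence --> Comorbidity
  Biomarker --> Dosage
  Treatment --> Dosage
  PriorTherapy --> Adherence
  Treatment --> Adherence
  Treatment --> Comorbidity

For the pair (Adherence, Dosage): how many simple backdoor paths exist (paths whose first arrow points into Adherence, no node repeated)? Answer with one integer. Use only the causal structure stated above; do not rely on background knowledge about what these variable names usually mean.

A backdoor path from Adherence to Dosage is any simple undirected path whose first edge points into Adherence (i.e. leaves Adherence via a parent).
Parents of Adherence: {PriorTherapy, Treatment}.
Enumerating:
  P1: Adherence <- Treatment -> PriorTherapy -> Dosage
  P2: Adherence <- Treatment -> Dosage
  P3: Adherence <- PriorTherapy <- Treatment -> Dosage
  P4: Adherence <- PriorTherapy -> Dosage
That exhausts the simple backdoor paths. Count: 4.

4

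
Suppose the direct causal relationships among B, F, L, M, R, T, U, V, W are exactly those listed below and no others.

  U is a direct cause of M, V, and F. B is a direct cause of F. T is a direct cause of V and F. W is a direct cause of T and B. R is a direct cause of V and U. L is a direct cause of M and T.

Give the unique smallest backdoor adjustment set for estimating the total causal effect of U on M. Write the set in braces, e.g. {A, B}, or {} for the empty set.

Variables eligible for adjustment (non-descendants of U, excluding U and M): {B, L, R, T, W}.
Backdoor paths from U to M:
  P1: U <- R -> V <- T <- L -> M
Each backdoor path contains an unconditioned collider, so every path is already blocked with the empty conditioning set:
  P1: blocked at collider V (neither it nor any descendant is in the conditioning set).
The empty set is therefore the unique smallest valid set.

{}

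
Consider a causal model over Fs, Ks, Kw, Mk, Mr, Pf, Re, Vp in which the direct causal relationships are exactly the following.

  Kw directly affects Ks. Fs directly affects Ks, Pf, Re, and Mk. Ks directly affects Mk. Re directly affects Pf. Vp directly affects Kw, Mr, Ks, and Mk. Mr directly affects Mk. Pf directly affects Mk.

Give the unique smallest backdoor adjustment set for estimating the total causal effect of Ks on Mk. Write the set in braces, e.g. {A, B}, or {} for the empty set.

{Fs, Vp}

Variables eligible for adjustment (non-descendants of Ks, excluding Ks and Mk): {Fs, Kw, Mr, Pf, Re, Vp}.
Backdoor paths from Ks to Mk:
  P1: Ks <- Vp -> Mr -> Mk
  P2: Ks <- Vp -> Mk
  P3: Ks <- Fs -> Re -> Pf -> Mk
  P4: Ks <- Fs -> Pf -> Mk
  P5: Ks <- Fs -> Mk
  P6: Ks <- Kw <- Vp -> Mr -> Mk
  P7: Ks <- Kw <- Vp -> Mk
The empty set is not sufficient: P1 (Ks <- Vp -> Mr -> Mk) has no collider blocking it and no conditioned non-collider, so it is open.
Try {Fs, Vp}:
  P1: blocked at fork node Vp ∈ conditioning set.
  P2: blocked at fork node Vp ∈ conditioning set.
  P3: blocked at fork node Fs ∈ conditioning set.
  P4: blocked at fork node Fs ∈ conditioning set.
  P5: blocked at fork node Fs ∈ conditioning set.
  P6: blocked at fork node Vp ∈ conditioning set.
  P7: blocked at fork node Vp ∈ conditioning set.
{Fs, Vp} contains no descendant of Ks and blocks every backdoor path.
Every element of {Fs, Vp} is needed (dropping Fs leaves P3 open; dropping Vp leaves P1 open), so no proper subset is valid.
Among all size-2 subsets of the eligible variables, only {Fs, Vp} blocks every backdoor path, so it is the unique smallest valid adjustment set.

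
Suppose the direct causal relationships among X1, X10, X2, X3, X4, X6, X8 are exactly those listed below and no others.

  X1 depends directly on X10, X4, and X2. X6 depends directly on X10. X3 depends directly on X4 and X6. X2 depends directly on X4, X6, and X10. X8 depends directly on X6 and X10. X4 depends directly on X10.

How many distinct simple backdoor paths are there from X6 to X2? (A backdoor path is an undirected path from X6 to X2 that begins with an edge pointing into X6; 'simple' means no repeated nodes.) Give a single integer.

5

A backdoor path from X6 to X2 is any simple undirected path whose first edge points into X6 (i.e. leaves X6 via a parent).
Parents of X6: {X10}.
Enumerating:
  P1: X6 <- X10 -> X4 -> X2
  P2: X6 <- X10 -> X4 -> X1 <- X2
  P3: X6 <- X10 -> X2
  P4: X6 <- X10 -> X1 <- X4 -> X2
  P5: X6 <- X10 -> X1 <- X2
That exhausts the simple backdoor paths. Count: 5.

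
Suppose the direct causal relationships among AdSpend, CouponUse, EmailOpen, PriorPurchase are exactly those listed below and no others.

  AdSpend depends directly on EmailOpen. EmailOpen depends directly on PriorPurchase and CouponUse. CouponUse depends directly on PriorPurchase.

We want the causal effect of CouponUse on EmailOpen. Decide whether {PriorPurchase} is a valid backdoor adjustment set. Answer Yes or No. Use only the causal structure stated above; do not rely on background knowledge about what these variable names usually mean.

Yes

Backdoor paths from CouponUse to EmailOpen (paths whose first edge points into CouponUse):
  P1: CouponUse <- PriorPurchase -> EmailOpen
Condition 1 (no descendant of CouponUse in the set): holds — descendants of CouponUse are {AdSpend, EmailOpen}; none are in {PriorPurchase}.
Condition 2 (every backdoor path blocked by {PriorPurchase}):
  P1: blocked at fork node PriorPurchase ∈ conditioning set.
{PriorPurchase} satisfies the backdoor criterion.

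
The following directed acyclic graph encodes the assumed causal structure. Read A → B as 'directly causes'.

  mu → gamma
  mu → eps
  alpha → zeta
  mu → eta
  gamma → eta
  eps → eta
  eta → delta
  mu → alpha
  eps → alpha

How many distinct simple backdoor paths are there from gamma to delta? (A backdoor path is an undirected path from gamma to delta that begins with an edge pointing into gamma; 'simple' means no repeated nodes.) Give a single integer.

3

A backdoor path from gamma to delta is any simple undirected path whose first edge points into gamma (i.e. leaves gamma via a parent).
Parents of gamma: {mu}.
Enumerating:
  P1: gamma <- mu -> eps -> eta -> delta
  P2: gamma <- mu -> alpha <- eps -> eta -> delta
  P3: gamma <- mu -> eta -> delta
That exhausts the simple backdoor paths. Count: 3.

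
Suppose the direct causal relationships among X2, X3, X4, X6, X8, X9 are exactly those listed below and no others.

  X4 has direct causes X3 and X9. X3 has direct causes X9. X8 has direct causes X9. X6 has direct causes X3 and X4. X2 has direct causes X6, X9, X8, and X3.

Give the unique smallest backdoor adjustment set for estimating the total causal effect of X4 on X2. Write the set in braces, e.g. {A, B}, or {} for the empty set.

Variables eligible for adjustment (non-descendants of X4, excluding X4 and X2): {X3, X8, X9}.
Backdoor paths from X4 to X2:
  P1: X4 <- X9 -> X8 -> X2
  P2: X4 <- X9 -> X3 -> X6 -> X2
  P3: X4 <- X9 -> X3 -> X2
  P4: X4 <- X9 -> X2
  P5: X4 <- X3 <- X9 -> X8 -> X2
  P6: X4 <- X3 <- X9 -> X2
  P7: X4 <- X3 -> X6 -> X2
  P8: X4 <- X3 -> X2
The empty set is not sufficient: P1 (X4 <- X9 -> X8 -> X2) has no collider blocking it and no conditioned non-collider, so it is open.
Try {X3, X9}:
  P1: blocked at fork node X9 ∈ conditioning set.
  P2: blocked at fork node X9 ∈ conditioning set.
  P3: blocked at fork node X9 ∈ conditioning set.
  P4: blocked at fork node X9 ∈ conditioning set.
  P5: blocked at chain node X3 ∈ conditioning set.
  P6: blocked at chain node X3 ∈ conditioning set.
  P7: blocked at fork node X3 ∈ conditioning set.
  P8: blocked at fork node X3 ∈ conditioning set.
{X3, X9} contains no descendant of X4 and blocks every backdoor path.
Every element of {X3, X9} is needed (dropping X3 leaves P7 open; dropping X9 leaves P1 open), so no proper subset is valid.
Among all size-2 subsets of the eligible variables, only {X3, X9} blocks every backdoor path, so it is the unique smallest valid adjustment set.

{X3, X9}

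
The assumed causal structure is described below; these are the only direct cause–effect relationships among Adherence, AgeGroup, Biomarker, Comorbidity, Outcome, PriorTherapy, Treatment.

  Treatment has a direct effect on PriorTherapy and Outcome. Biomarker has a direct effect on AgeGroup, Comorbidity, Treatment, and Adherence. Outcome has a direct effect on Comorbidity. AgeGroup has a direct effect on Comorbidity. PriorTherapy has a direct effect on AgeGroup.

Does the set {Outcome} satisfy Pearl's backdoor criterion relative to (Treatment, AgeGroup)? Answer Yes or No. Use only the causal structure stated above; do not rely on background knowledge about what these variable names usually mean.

No

Backdoor paths from Treatment to AgeGroup (paths whose first edge points into Treatment):
  P1: Treatment <- Biomarker -> AgeGroup
  P2: Treatment <- Biomarker -> Comorbidity <- AgeGroup
Condition 1 (no descendant of Treatment in the set): FAILS — Outcome is a descendant of Treatment.
Condition 2 (every backdoor path blocked by {Outcome}):
  P1: open — no interior node is in the conditioning set.
  P2: blocked at collider Comorbidity (neither it nor any descendant is in the conditioning set).
{Outcome} does not satisfy the backdoor criterion.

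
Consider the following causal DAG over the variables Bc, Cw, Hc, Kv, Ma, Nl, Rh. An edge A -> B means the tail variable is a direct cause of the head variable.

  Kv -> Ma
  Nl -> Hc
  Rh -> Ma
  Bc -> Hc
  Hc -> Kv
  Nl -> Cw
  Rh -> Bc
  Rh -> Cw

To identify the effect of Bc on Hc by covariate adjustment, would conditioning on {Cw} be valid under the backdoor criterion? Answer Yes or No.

Backdoor paths from Bc to Hc (paths whose first edge points into Bc):
  P1: Bc <- Rh -> Ma <- Kv <- Hc
  P2: Bc <- Rh -> Cw <- Nl -> Hc
Condition 1 (no descendant of Bc in the set): holds — descendants of Bc are {Hc, Kv, Ma}; none are in {Cw}.
Condition 2 (every backdoor path blocked by {Cw}):
  P1: blocked at collider Ma (neither it nor any descendant is in the conditioning set).
  P2: open — collider(s) Cw are conditioned on (or have a conditioned descendant) and no non-collider on the path is in the set.
{Cw} does not satisfy the backdoor criterion.

No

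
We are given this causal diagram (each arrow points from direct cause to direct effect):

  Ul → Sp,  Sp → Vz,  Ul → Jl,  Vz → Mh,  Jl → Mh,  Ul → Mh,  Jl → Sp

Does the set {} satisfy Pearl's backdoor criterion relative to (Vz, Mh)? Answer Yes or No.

Backdoor paths from Vz to Mh (paths whose first edge points into Vz):
  P1: Vz <- Sp <- Ul -> Jl -> Mh
  P2: Vz <- Sp <- Ul -> Mh
  P3: Vz <- Sp <- Jl <- Ul -> Mh
  P4: Vz <- Sp <- Jl -> Mh
Condition 1 (no descendant of Vz in the set): holds — descendants of Vz are {Mh}; none are in {}.
Condition 2 (every backdoor path blocked by {}):
  P1: open — no interior node is in the conditioning set.
  P2: open — no interior node is in the conditioning set.
  P3: open — no interior node is in the conditioning set.
  P4: open — no interior node is in the conditioning set.
{} does not satisfy the backdoor criterion.

No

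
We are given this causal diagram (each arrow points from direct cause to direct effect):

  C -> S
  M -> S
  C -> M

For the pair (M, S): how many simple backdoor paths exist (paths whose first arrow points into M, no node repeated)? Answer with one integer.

A backdoor path from M to S is any simple undirected path whose first edge points into M (i.e. leaves M via a parent).
Parents of M: {C}.
Enumerating:
  P1: M <- C -> S
That exhausts the simple backdoor paths. Count: 1.

1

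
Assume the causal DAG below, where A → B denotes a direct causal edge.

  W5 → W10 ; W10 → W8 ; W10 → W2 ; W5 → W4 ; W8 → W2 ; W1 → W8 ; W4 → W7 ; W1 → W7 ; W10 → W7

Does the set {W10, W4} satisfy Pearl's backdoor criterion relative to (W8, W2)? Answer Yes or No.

Backdoor paths from W8 to W2 (paths whose first edge points into W8):
  P1: W8 <- W10 -> W2
  P2: W8 <- W1 -> W7 <- W10 -> W2
  P3: W8 <- W1 -> W7 <- W4 <- W5 -> W10 -> W2
Condition 1 (no descendant of W8 in the set): holds — descendants of W8 are {W2}; none are in {W10, W4}.
Condition 2 (every backdoor path blocked by {W10, W4}):
  P1: blocked at fork node W10 ∈ conditioning set.
  P2: blocked at collider W7 (neither it nor any descendant is in the conditioning set).
  P3: blocked at collider W7 (neither it nor any descendant is in the conditioning set).
{W10, W4} satisfies the backdoor criterion.

Yes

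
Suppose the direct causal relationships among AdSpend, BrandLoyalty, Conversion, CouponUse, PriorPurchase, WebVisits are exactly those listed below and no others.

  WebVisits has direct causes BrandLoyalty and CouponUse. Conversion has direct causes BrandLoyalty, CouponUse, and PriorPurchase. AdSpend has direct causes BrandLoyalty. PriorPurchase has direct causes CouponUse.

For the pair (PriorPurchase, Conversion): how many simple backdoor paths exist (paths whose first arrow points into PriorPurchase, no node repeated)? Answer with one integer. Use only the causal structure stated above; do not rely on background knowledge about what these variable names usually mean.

2

A backdoor path from PriorPurchase to Conversion is any simple undirected path whose first edge points into PriorPurchase (i.e. leaves PriorPurchase via a parent).
Parents of PriorPurchase: {CouponUse}.
Enumerating:
  P1: PriorPurchase <- CouponUse -> Conversion
  P2: PriorPurchase <- CouponUse -> WebVisits <- BrandLoyalty -> Conversion
That exhausts the simple backdoor paths. Count: 2.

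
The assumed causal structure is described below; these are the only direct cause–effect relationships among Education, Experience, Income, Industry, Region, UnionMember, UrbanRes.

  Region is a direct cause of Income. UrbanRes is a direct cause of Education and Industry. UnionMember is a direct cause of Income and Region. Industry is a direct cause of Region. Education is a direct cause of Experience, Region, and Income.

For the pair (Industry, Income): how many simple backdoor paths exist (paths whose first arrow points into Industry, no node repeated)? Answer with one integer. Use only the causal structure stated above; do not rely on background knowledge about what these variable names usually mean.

A backdoor path from Industry to Income is any simple undirected path whose first edge points into Industry (i.e. leaves Industry via a parent).
Parents of Industry: {UrbanRes}.
Enumerating:
  P1: Industry <- UrbanRes -> Education -> Region <- UnionMember -> Income
  P2: Industry <- UrbanRes -> Education -> Region -> Income
  P3: Industry <- UrbanRes -> Education -> Income
That exhausts the simple backdoor paths. Count: 3.

3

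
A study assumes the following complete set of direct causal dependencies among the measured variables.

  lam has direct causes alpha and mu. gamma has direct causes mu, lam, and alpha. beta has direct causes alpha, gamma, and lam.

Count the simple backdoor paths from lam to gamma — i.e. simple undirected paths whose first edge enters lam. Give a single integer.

A backdoor path from lam to gamma is any simple undirected path whose first edge points into lam (i.e. leaves lam via a parent).
Parents of lam: {alpha, mu}.
Enumerating:
  P1: lam <- alpha -> gamma
  P2: lam <- alpha -> beta <- gamma
  P3: lam <- mu -> gamma
That exhausts the simple backdoor paths. Count: 3.

3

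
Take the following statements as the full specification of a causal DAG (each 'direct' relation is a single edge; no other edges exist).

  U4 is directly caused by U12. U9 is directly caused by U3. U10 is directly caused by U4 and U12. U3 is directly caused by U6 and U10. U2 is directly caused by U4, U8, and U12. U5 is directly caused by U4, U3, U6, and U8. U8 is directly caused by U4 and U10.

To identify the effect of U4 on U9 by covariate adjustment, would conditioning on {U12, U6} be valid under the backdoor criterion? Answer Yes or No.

Backdoor paths from U4 to U9 (paths whose first edge points into U4):
  P1: U4 <- U12 -> U10 -> U3 -> U9
  P2: U4 <- U12 -> U10 -> U8 -> U5 <- U6 -> U3 -> U9
  P3: U4 <- U12 -> U10 -> U8 -> U5 <- U3 -> U9
  P4: U4 <- U12 -> U2 <- U8 <- U10 -> U3 -> U9
  P5: U4 <- U12 -> U2 <- U8 -> U5 <- U6 -> U3 -> U9
  P6: U4 <- U12 -> U2 <- U8 -> U5 <- U3 -> U9
Condition 1 (no descendant of U4 in the set): holds — descendants of U4 are {U10, U2, U3, U5, U8, U9}; none are in {U12, U6}.
Condition 2 (every backdoor path blocked by {U12, U6}):
  P1: blocked at fork node U12 ∈ conditioning set.
  P2: blocked at fork node U12 ∈ conditioning set.
  P3: blocked at fork node U12 ∈ conditioning set.
  P4: blocked at fork node U12 ∈ conditioning set.
  P5: blocked at fork node U12 ∈ conditioning set.
  P6: blocked at fork node U12 ∈ conditioning set.
{U12, U6} satisfies the backdoor criterion.

Yes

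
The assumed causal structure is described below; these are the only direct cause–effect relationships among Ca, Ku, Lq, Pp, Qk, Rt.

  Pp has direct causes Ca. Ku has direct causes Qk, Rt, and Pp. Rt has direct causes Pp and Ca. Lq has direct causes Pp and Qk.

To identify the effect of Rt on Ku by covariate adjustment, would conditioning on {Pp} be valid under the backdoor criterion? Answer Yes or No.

Yes

Backdoor paths from Rt to Ku (paths whose first edge points into Rt):
  P1: Rt <- Ca -> Pp -> Ku
  P2: Rt <- Ca -> Pp -> Lq <- Qk -> Ku
  P3: Rt <- Pp -> Ku
  P4: Rt <- Pp -> Lq <- Qk -> Ku
Condition 1 (no descendant of Rt in the set): holds — descendants of Rt are {Ku}; none are in {Pp}.
Condition 2 (every backdoor path blocked by {Pp}):
  P1: blocked at chain node Pp ∈ conditioning set.
  P2: blocked at chain node Pp ∈ conditioning set.
  P3: blocked at fork node Pp ∈ conditioning set.
  P4: blocked at fork node Pp ∈ conditioning set.
{Pp} satisfies the backdoor criterion.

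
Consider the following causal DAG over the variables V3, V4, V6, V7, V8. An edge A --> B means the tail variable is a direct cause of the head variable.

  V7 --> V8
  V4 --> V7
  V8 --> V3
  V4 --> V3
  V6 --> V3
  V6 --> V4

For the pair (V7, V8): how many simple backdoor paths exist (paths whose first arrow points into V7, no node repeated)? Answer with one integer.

A backdoor path from V7 to V8 is any simple undirected path whose first edge points into V7 (i.e. leaves V7 via a parent).
Parents of V7: {V4}.
Enumerating:
  P1: V7 <- V4 <- V6 -> V3 <- V8
  P2: V7 <- V4 -> V3 <- V8
That exhausts the simple backdoor paths. Count: 2.

2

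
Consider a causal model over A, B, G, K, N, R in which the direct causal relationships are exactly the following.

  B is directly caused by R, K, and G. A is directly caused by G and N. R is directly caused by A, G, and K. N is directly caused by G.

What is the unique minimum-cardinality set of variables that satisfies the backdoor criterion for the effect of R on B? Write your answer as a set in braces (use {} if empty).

Variables eligible for adjustment (non-descendants of R, excluding R and B): {A, G, K, N}.
Backdoor paths from R to B:
  P1: R <- G -> B
  P2: R <- K -> B
  P3: R <- A <- G -> B
  P4: R <- A <- N <- G -> B
The empty set is not sufficient: P1 (R <- G -> B) has no collider blocking it and no conditioned non-collider, so it is open.
Try {G, K}:
  P1: blocked at fork node G ∈ conditioning set.
  P2: blocked at fork node K ∈ conditioning set.
  P3: blocked at fork node G ∈ conditioning set.
  P4: blocked at fork node G ∈ conditioning set.
{G, K} contains no descendant of R and blocks every backdoor path.
Every element of {G, K} is needed (dropping G leaves P1 open; dropping K leaves P2 open), so no proper subset is valid.
Among all size-2 subsets of the eligible variables, only {G, K} blocks every backdoor path, so it is the unique smallest valid adjustment set.

{G, K}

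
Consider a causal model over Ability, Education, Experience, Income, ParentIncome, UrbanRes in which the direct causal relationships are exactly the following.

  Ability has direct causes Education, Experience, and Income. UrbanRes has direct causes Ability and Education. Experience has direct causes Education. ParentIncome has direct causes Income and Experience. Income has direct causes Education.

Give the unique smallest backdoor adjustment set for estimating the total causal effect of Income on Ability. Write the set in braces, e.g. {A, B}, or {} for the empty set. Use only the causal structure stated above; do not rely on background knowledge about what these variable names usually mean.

{Education}

Variables eligible for adjustment (non-descendants of Income, excluding Income and Ability): {Education, Experience}.
Backdoor paths from Income to Ability:
  P1: Income <- Education -> Experience -> Ability
  P2: Income <- Education -> Ability
  P3: Income <- Education -> UrbanRes <- Ability
The empty set is not sufficient: P1 (Income <- Education -> Experience -> Ability) has no collider blocking it and no conditioned non-collider, so it is open.
Try {Education}:
  P1: blocked at fork node Education ∈ conditioning set.
  P2: blocked at fork node Education ∈ conditioning set.
  P3: blocked at fork node Education ∈ conditioning set.
{Education} contains no descendant of Income and blocks every backdoor path.
No other singleton works — e.g. {Experience} leaves P2 open — so {Education} is the unique smallest valid adjustment set.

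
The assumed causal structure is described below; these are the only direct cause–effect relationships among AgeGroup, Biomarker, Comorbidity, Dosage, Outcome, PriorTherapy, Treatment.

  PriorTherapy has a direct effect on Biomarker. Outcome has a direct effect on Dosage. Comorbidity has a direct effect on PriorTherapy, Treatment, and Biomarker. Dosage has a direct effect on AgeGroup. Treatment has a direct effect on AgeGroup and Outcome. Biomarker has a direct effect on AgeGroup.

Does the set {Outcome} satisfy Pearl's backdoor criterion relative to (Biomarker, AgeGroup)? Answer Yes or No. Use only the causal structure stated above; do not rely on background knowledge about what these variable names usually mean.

Backdoor paths from Biomarker to AgeGroup (paths whose first edge points into Biomarker):
  P1: Biomarker <- Comorbidity -> Treatment -> Outcome -> Dosage -> AgeGroup
  P2: Biomarker <- Comorbidity -> Treatment -> AgeGroup
  P3: Biomarker <- PriorTherapy <- Comorbidity -> Treatment -> Outcome -> Dosage -> AgeGroup
  P4: Biomarker <- PriorTherapy <- Comorbidity -> Treatment -> AgeGroup
Condition 1 (no descendant of Biomarker in the set): holds — descendants of Biomarker are {AgeGroup}; none are in {Outcome}.
Condition 2 (every backdoor path blocked by {Outcome}):
  P1: blocked at chain node Outcome ∈ conditioning set.
  P2: open — no interior node is in the conditioning set.
  P3: blocked at chain node Outcome ∈ conditioning set.
  P4: open — no interior node is in the conditioning set.
{Outcome} does not satisfy the backdoor criterion.

No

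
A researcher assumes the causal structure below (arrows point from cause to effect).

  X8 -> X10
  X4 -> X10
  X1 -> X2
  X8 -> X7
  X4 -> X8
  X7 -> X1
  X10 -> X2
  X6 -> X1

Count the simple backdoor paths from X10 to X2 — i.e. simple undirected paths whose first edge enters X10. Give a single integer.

A backdoor path from X10 to X2 is any simple undirected path whose first edge points into X10 (i.e. leaves X10 via a parent).
Parents of X10: {X4, X8}.
Enumerating:
  P1: X10 <- X4 -> X8 -> X7 -> X1 -> X2
  P2: X10 <- X8 -> X7 -> X1 -> X2
That exhausts the simple backdoor paths. Count: 2.

2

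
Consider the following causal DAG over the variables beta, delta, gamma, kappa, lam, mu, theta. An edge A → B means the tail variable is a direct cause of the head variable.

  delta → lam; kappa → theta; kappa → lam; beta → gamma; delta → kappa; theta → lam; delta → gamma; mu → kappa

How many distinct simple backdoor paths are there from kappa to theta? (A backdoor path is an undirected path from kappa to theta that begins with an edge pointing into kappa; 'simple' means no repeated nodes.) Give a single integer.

A backdoor path from kappa to theta is any simple undirected path whose first edge points into kappa (i.e. leaves kappa via a parent).
Parents of kappa: {delta, mu}.
Enumerating:
  P1: kappa <- delta -> lam <- theta
That exhausts the simple backdoor paths. Count: 1.

1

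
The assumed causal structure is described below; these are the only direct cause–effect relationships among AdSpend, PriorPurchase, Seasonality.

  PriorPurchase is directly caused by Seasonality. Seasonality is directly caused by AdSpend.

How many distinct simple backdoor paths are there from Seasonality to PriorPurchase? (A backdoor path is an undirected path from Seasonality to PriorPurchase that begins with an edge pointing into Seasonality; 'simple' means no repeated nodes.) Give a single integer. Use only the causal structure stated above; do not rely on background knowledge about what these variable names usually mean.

A backdoor path from Seasonality to PriorPurchase is any simple undirected path whose first edge points into Seasonality (i.e. leaves Seasonality via a parent).
Parents of Seasonality: {AdSpend}.
No simple path from any parent of Seasonality reaches PriorPurchase without revisiting Seasonality, so there are no backdoor paths.

0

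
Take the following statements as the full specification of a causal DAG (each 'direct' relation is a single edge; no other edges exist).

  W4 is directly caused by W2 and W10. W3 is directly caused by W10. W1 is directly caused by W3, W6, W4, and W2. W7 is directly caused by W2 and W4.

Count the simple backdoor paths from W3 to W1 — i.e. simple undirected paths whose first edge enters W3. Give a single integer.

A backdoor path from W3 to W1 is any simple undirected path whose first edge points into W3 (i.e. leaves W3 via a parent).
Parents of W3: {W10}.
Enumerating:
  P1: W3 <- W10 -> W4 <- W2 -> W1
  P2: W3 <- W10 -> W4 -> W1
  P3: W3 <- W10 -> W4 -> W7 <- W2 -> W1
That exhausts the simple backdoor paths. Count: 3.

3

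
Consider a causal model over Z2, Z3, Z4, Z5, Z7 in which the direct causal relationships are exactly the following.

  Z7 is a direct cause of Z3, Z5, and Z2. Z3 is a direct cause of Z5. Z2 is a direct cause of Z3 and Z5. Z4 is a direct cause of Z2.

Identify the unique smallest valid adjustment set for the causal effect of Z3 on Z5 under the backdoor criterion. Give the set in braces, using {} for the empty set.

Variables eligible for adjustment (non-descendants of Z3, excluding Z3 and Z5): {Z2, Z4, Z7}.
Backdoor paths from Z3 to Z5:
  P1: Z3 <- Z7 -> Z2 -> Z5
  P2: Z3 <- Z7 -> Z5
  P3: Z3 <- Z2 <- Z7 -> Z5
  P4: Z3 <- Z2 -> Z5
The empty set is not sufficient: P1 (Z3 <- Z7 -> Z2 -> Z5) has no collider blocking it and no conditioned non-collider, so it is open.
Try {Z2, Z7}:
  P1: blocked at fork node Z7 ∈ conditioning set.
  P2: blocked at fork node Z7 ∈ conditioning set.
  P3: blocked at chain node Z2 ∈ conditioning set.
  P4: blocked at fork node Z2 ∈ conditioning set.
{Z2, Z7} contains no descendant of Z3 and blocks every backdoor path.
Every element of {Z2, Z7} is needed (dropping Z2 leaves P4 open; dropping Z7 leaves P2 open), so no proper subset is valid.
Among all size-2 subsets of the eligible variables, only {Z2, Z7} blocks every backdoor path, so it is the unique smallest valid adjustment set.

{Z2, Z7}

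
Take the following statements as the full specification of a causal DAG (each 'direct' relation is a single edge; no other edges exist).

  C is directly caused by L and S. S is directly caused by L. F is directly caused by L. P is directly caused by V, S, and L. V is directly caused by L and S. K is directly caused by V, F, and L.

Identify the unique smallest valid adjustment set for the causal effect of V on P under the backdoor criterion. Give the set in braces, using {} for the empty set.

Variables eligible for adjustment (non-descendants of V, excluding V and P): {C, F, L, S}.
Backdoor paths from V to P:
  P1: V <- L -> S -> P
  P2: V <- L -> C <- S -> P
  P3: V <- L -> P
  P4: V <- S <- L -> P
  P5: V <- S -> C <- L -> P
  P6: V <- S -> P
The empty set is not sufficient: P1 (V <- L -> S -> P) has no collider blocking it and no conditioned non-collider, so it is open.
Try {L, S}:
  P1: blocked at fork node L ∈ conditioning set.
  P2: blocked at fork node L ∈ conditioning set.
  P3: blocked at fork node L ∈ conditioning set.
  P4: blocked at chain node S ∈ conditioning set.
  P5: blocked at fork node S ∈ conditioning set.
  P6: blocked at fork node S ∈ conditioning set.
{L, S} contains no descendant of V and blocks every backdoor path.
Every element of {L, S} is needed (dropping L leaves P3 open; dropping S leaves P6 open), so no proper subset is valid.
Among all size-2 subsets of the eligible variables, only {L, S} blocks every backdoor path, so it is the unique smallest valid adjustment set.

{L, S}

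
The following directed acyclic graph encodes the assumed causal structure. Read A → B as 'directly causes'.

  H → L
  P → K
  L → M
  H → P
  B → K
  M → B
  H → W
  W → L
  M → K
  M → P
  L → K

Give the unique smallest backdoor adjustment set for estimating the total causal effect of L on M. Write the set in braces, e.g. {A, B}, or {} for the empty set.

{}

Variables eligible for adjustment (non-descendants of L, excluding L and M): {H, W}.
Backdoor paths from L to M:
  P1: L <- H -> P <- M
  P2: L <- H -> P -> K <- M
  P3: L <- H -> P -> K <- B <- M
  P4: L <- W <- H -> P <- M
  P5: L <- W <- H -> P -> K <- M
  P6: L <- W <- H -> P -> K <- B <- M
Each backdoor path contains an unconditioned collider, so every path is already blocked with the empty conditioning set:
  P1: blocked at collider P (neither it nor any descendant is in the conditioning set).
  P2: blocked at collider K (neither it nor any descendant is in the conditioning set).
  P3: blocked at collider K (neither it nor any descendant is in the conditioning set).
  P4: blocked at collider P (neither it nor any descendant is in the conditioning set).
  P5: blocked at collider K (neither it nor any descendant is in the conditioning set).
  P6: blocked at collider K (neither it nor any descendant is in the conditioning set).
The empty set is therefore the unique smallest valid set.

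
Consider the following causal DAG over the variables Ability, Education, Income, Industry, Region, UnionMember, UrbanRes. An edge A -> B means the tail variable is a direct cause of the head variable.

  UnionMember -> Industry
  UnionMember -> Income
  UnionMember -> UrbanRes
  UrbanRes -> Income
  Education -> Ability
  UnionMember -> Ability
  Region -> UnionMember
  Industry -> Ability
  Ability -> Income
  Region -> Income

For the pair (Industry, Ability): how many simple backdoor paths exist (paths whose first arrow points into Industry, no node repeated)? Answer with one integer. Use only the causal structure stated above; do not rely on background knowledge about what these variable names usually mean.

A backdoor path from Industry to Ability is any simple undirected path whose first edge points into Industry (i.e. leaves Industry via a parent).
Parents of Industry: {UnionMember}.
Enumerating:
  P1: Industry <- UnionMember <- Region -> Income <- Ability
  P2: Industry <- UnionMember -> UrbanRes -> Income <- Ability
  P3: Industry <- UnionMember -> Ability
  P4: Industry <- UnionMember -> Income <- Ability
That exhausts the simple backdoor paths. Count: 4.

4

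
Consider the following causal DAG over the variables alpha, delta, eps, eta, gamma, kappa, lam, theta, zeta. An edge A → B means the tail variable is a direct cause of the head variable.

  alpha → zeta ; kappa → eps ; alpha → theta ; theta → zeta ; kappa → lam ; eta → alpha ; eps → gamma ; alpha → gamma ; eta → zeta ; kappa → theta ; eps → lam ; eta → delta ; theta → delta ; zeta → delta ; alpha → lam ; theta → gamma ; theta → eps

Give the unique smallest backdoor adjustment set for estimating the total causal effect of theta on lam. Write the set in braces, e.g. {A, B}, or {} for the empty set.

Variables eligible for adjustment (non-descendants of theta, excluding theta and lam): {alpha, eta, kappa}.
Backdoor paths from theta to lam:
  P1: theta <- kappa -> eps -> gamma <- alpha -> lam
  P2: theta <- kappa -> eps -> lam
  P3: theta <- kappa -> lam
  P4: theta <- alpha -> gamma <- eps <- kappa -> lam
  P5: theta <- alpha -> gamma <- eps -> lam
  P6: theta <- alpha -> lam
The empty set is not sufficient: P2 (theta <- kappa -> eps -> lam) has no collider blocking it and no conditioned non-collider, so it is open.
Try {alpha, kappa}:
  P1: blocked at fork node kappa ∈ conditioning set.
  P2: blocked at fork node kappa ∈ conditioning set.
  P3: blocked at fork node kappa ∈ conditioning set.
  P4: blocked at fork node alpha ∈ conditioning set.
  P5: blocked at fork node alpha ∈ conditioning set.
  P6: blocked at fork node alpha ∈ conditioning set.
{alpha, kappa} contains no descendant of theta and blocks every backdoor path.
Every element of {alpha, kappa} is needed (dropping alpha leaves P6 open; dropping kappa leaves P2 open), so no proper subset is valid.
Among all size-2 subsets of the eligible variables, only {alpha, kappa} blocks every backdoor path, so it is the unique smallest valid adjustment set.

{alpha, kappa}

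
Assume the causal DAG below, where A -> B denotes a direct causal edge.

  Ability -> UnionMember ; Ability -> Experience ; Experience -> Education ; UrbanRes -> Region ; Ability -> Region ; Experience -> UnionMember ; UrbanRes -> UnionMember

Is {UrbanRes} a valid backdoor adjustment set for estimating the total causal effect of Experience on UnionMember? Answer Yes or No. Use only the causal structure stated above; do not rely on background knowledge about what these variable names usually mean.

No

Backdoor paths from Experience to UnionMember (paths whose first edge points into Experience):
  P1: Experience <- Ability -> Region <- UrbanRes -> UnionMember
  P2: Experience <- Ability -> UnionMember
Condition 1 (no descendant of Experience in the set): holds — descendants of Experience are {Education, UnionMember}; none are in {UrbanRes}.
Condition 2 (every backdoor path blocked by {UrbanRes}):
  P1: blocked at collider Region (neither it nor any descendant is in the conditioning set).
  P2: open — no interior node is in the conditioning set.
{UrbanRes} does not satisfy the backdoor criterion.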